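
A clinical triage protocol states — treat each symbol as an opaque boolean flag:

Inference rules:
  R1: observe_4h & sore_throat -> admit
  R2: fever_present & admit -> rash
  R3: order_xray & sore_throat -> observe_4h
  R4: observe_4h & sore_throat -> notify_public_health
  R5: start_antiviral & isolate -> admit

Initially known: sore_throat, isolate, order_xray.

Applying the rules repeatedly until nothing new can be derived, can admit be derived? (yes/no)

Round 1 — R3, derive observe_4h.
Round 2 — R1, R4, derive admit, notify_public_health.
admit appears in round 2, so it is derivable.

yes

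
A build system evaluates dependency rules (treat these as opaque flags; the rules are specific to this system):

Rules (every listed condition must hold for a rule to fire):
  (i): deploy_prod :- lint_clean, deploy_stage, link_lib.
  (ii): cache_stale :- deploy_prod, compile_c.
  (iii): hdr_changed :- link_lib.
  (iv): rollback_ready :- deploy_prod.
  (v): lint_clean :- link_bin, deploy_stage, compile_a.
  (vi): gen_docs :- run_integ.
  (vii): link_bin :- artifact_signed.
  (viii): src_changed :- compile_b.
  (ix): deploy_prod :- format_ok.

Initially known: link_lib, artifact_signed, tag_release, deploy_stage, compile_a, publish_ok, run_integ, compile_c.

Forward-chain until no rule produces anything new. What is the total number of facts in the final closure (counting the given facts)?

15

Round 1: (iii) [hdr_changed :- link_lib.]; (vi) [gen_docs :- run_integ.]; (vii) [link_bin :- artifact_signed.]. New: hdr_changed, gen_docs, link_bin.
Round 2: (v) [lint_clean :- link_bin, deploy_stage, compile_a.]. New: lint_clean.
Round 3: (i) [deploy_prod :- lint_clean, deploy_stage, link_lib.]. New: deploy_prod.
Round 4: (ii) [cache_stale :- deploy_prod, compile_c.]; (iv) [rollback_ready :- deploy_prod.]. New: cache_stale, rollback_ready.
Closure: {artifact_signed, cache_stale, compile_a, compile_c, deploy_prod, deploy_stage, gen_docs, hdr_changed, link_bin, link_lib, lint_clean, publish_ok, rollback_ready, run_integ, tag_release} — 15 facts.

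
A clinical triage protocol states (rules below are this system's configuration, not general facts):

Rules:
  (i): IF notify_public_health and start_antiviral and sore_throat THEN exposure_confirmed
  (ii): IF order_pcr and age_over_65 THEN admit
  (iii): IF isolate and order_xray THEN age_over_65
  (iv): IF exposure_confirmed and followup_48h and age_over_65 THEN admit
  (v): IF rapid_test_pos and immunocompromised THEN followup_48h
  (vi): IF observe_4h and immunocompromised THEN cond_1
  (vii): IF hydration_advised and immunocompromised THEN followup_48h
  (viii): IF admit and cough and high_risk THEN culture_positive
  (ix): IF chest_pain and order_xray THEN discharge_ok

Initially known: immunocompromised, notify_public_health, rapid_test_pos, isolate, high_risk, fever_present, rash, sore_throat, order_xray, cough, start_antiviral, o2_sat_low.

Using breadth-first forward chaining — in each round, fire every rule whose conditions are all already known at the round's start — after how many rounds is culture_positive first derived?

[1] (i) [IF notify_public_health and start_antiviral and sore_throat THEN exposure_confirmed]; (iii) [IF isolate and order_xray THEN age_over_65]; (v) [IF rapid_test_pos and immunocompromised THEN followup_48h]. ⇒ new: exposure_confirmed, age_over_65, followup_48h.
[2] (iv) [IF exposure_confirmed and followup_48h and age_over_65 THEN admit]. ⇒ new: admit.
[3] (viii) [IF admit and cough and high_risk THEN culture_positive]. ⇒ new: culture_positive.
culture_positive first appears in round 3.

3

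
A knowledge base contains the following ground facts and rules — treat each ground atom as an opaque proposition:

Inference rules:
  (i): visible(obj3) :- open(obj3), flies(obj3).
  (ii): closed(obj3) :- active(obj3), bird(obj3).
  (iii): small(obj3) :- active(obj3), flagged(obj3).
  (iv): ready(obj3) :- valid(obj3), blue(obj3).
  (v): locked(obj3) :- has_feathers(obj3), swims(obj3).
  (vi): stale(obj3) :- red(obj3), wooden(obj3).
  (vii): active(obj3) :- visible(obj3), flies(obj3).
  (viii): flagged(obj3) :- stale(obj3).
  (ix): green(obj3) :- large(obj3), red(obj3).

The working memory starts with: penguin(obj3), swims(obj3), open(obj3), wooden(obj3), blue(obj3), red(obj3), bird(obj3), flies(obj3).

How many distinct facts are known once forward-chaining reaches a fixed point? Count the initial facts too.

[1] (i) [visible(obj3) :- open(obj3), flies(obj3).]; (vi) [stale(obj3) :- red(obj3), wooden(obj3).]. ⇒ new: visible(obj3), stale(obj3).
[2] (vii) [active(obj3) :- visible(obj3), flies(obj3).]; (viii) [flagged(obj3) :- stale(obj3).]. ⇒ new: active(obj3), flagged(obj3).
[3] (ii) [closed(obj3) :- active(obj3), bird(obj3).]; (iii) [small(obj3) :- active(obj3), flagged(obj3).]. ⇒ new: closed(obj3), small(obj3).
Closure: {active(obj3), bird(obj3), blue(obj3), closed(obj3), flagged(obj3), flies(obj3), open(obj3), penguin(obj3), red(obj3), small(obj3), stale(obj3), swims(obj3), visible(obj3), wooden(obj3)} — 14 facts.

14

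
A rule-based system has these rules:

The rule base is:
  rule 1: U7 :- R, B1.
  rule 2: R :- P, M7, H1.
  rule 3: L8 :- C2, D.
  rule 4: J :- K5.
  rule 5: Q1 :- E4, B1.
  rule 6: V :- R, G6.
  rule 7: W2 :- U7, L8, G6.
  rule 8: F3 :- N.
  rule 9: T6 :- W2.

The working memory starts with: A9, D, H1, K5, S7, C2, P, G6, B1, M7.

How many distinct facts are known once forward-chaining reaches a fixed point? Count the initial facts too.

17

Round 1 fires rule 2, rule 3, rule 4, giving R, L8, J.
Round 2 fires rule 1, rule 6, giving U7, V.
Round 3 fires rule 7, giving W2.
Round 4 fires rule 9, giving T6.
Closure: {A9, B1, C2, D, G6, H1, J, K5, L8, M7, P, R, S7, T6, U7, V, W2} — 17 facts.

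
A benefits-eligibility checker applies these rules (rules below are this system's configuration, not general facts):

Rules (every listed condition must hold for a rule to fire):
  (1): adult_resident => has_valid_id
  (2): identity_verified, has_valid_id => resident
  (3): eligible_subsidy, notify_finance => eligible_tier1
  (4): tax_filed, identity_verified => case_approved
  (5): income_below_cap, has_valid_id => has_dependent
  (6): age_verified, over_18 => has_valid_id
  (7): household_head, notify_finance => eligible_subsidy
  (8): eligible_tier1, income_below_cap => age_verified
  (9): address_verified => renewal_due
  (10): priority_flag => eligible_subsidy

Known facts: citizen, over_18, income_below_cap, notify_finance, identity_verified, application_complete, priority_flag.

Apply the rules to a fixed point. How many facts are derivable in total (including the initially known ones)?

13

Round 1: (10) [priority_flag => eligible_subsidy]. Adds eligible_subsidy.
Round 2: (3) [eligible_subsidy, notify_finance => eligible_tier1]. Adds eligible_tier1.
Round 3: (8) [eligible_tier1, income_below_cap => age_verified]. Adds age_verified.
Round 4: (6) [age_verified, over_18 => has_valid_id]. Adds has_valid_id.
Round 5: (2) [identity_verified, has_valid_id => resident]; (5) [income_below_cap, has_valid_id => has_dependent]. Adds resident, has_dependent.
Closure: {age_verified, application_complete, citizen, eligible_subsidy, eligible_tier1, has_dependent, has_valid_id, identity_verified, income_below_cap, notify_finance, over_18, priority_flag, resident} — 13 facts.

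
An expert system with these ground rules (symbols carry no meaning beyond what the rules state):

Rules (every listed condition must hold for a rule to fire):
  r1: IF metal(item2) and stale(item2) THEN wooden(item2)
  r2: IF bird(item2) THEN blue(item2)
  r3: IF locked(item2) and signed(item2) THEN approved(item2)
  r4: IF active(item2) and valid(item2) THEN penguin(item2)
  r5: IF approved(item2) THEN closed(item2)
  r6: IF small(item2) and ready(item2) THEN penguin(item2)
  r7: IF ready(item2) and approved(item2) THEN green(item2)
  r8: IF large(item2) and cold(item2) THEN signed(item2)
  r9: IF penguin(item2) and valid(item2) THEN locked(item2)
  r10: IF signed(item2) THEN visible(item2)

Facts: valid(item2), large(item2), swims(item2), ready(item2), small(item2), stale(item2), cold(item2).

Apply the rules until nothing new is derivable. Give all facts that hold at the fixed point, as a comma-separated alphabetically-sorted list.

approved(item2), closed(item2), cold(item2), green(item2), large(item2), locked(item2), penguin(item2), ready(item2), signed(item2), small(item2), stale(item2), swims(item2), valid(item2), visible(item2)

[1] r6 [IF small(item2) and ready(item2) THEN penguin(item2)]; r8 [IF large(item2) and cold(item2) THEN signed(item2)]. ⇒ new: penguin(item2), signed(item2).
[2] r9 [IF penguin(item2) and valid(item2) THEN locked(item2)]; r10 [IF signed(item2) THEN visible(item2)]. ⇒ new: locked(item2), visible(item2).
[3] r3 [IF locked(item2) and signed(item2) THEN approved(item2)]. ⇒ new: approved(item2).
[4] r5 [IF approved(item2) THEN closed(item2)]; r7 [IF ready(item2) and approved(item2) THEN green(item2)]. ⇒ new: closed(item2), green(item2).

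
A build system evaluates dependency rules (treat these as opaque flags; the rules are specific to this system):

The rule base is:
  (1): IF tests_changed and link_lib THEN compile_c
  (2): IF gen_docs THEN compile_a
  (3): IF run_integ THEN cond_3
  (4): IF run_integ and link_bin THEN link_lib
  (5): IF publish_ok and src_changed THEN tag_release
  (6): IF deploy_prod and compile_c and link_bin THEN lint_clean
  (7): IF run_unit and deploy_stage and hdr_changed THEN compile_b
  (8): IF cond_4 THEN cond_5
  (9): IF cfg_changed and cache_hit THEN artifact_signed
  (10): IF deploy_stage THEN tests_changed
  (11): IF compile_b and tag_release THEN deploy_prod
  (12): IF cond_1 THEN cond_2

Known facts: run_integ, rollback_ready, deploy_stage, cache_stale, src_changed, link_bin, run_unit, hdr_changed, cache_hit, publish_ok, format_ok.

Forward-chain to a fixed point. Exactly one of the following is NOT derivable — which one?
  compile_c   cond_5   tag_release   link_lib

Round 1: (3) [IF run_integ THEN cond_3]; (4) [IF run_integ and link_bin THEN link_lib]; (5) [IF publish_ok and src_changed THEN tag_release]; (7) [IF run_unit and deploy_stage and hdr_changed THEN compile_b]; (10) [IF deploy_stage THEN tests_changed]. New: cond_3, link_lib, tag_release, compile_b, tests_changed.
Round 2: (1) [IF tests_changed and link_lib THEN compile_c]; (11) [IF compile_b and tag_release THEN deploy_prod]. New: compile_c, deploy_prod.
Round 3: (6) [IF deploy_prod and compile_c and link_bin THEN lint_clean]. New: lint_clean.
Derived: compile_c (round 2), link_lib (round 1), tag_release (round 1). cond_5 never appears in any round.

cond_5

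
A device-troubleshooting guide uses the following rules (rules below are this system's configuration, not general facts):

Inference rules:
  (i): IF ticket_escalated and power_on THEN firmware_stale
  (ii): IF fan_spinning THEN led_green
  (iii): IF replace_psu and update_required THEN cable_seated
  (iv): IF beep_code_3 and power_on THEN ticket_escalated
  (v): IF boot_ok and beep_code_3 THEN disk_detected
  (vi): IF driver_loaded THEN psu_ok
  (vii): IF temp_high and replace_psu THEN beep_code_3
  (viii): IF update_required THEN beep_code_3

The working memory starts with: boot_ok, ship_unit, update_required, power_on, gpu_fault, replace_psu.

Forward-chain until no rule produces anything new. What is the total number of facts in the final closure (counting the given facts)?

11

[1] (iii) [IF replace_psu and update_required THEN cable_seated]; (viii) [IF update_required THEN beep_code_3]. ⇒ new: cable_seated, beep_code_3.
[2] (iv) [IF beep_code_3 and power_on THEN ticket_escalated]; (v) [IF boot_ok and beep_code_3 THEN disk_detected]. ⇒ new: ticket_escalated, disk_detected.
[3] (i) [IF ticket_escalated and power_on THEN firmware_stale]. ⇒ new: firmware_stale.
Closure: {beep_code_3, boot_ok, cable_seated, disk_detected, firmware_stale, gpu_fault, power_on, replace_psu, ship_unit, ticket_escalated, update_required} — 11 facts.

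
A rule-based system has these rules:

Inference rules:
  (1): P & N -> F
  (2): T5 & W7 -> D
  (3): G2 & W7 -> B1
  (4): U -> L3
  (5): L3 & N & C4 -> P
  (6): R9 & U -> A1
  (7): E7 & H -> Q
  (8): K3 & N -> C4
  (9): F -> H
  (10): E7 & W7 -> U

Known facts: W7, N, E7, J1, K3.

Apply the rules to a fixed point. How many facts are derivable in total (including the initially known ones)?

Round 1: (8) [K3 & N -> C4]; (10) [E7 & W7 -> U]. Adds C4, U.
Round 2: (4) [U -> L3]. Adds L3.
Round 3: (5) [L3 & N & C4 -> P]. Adds P.
Round 4: (1) [P & N -> F]. Adds F.
Round 5: (9) [F -> H]. Adds H.
Round 6: (7) [E7 & H -> Q]. Adds Q.
Closure: {C4, E7, F, H, J1, K3, L3, N, P, Q, U, W7} — 12 facts.

12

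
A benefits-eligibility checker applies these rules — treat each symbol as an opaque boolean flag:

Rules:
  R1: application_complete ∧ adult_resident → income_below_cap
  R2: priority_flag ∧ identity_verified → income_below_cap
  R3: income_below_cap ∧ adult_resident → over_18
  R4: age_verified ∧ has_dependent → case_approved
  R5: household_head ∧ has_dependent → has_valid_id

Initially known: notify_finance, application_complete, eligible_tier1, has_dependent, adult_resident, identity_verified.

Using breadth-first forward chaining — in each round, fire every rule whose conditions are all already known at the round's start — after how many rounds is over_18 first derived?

2

Round 1 — R1, derive income_below_cap.
Round 2 — R3, derive over_18.
over_18 first appears in round 2.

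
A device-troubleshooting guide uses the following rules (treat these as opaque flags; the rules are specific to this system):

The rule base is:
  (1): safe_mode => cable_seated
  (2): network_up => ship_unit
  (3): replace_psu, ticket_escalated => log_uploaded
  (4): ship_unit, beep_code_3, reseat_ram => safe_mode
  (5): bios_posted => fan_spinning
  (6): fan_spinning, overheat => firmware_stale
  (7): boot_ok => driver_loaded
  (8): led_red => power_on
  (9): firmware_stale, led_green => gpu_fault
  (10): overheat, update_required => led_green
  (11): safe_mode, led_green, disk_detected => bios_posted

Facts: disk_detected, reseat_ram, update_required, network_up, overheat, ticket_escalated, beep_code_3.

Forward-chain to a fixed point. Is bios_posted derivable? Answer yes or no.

Round 1 fires (2), (10), giving ship_unit, led_green.
Round 2 fires (4), giving safe_mode.
Round 3 fires (1), (11), giving cable_seated, bios_posted.
Round 4 fires (5), giving fan_spinning.
Round 5 fires (6), giving firmware_stale.
Round 6 fires (9), giving gpu_fault.
bios_posted appears in round 3, so it is derivable.

yes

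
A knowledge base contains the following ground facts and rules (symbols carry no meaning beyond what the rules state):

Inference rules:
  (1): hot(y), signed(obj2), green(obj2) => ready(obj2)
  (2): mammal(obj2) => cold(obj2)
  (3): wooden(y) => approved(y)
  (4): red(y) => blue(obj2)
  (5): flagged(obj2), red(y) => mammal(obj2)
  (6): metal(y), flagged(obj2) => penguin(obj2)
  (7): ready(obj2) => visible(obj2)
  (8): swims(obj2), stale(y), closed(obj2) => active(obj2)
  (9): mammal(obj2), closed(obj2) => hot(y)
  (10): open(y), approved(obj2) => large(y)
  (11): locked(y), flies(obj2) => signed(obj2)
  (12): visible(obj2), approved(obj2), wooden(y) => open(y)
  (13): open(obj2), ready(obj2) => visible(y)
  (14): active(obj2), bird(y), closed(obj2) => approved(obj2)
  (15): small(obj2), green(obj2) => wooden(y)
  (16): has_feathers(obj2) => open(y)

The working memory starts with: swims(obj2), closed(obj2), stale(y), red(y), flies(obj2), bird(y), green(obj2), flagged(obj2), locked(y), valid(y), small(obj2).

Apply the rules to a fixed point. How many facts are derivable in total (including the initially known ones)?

[1] (4) [red(y) => blue(obj2)]; (5) [flagged(obj2), red(y) => mammal(obj2)]; (8) [swims(obj2), stale(y), closed(obj2) => active(obj2)]; (11) [locked(y), flies(obj2) => signed(obj2)]; (15) [small(obj2), green(obj2) => wooden(y)]. ⇒ new: blue(obj2), mammal(obj2), active(obj2), signed(obj2), wooden(y).
[2] (2) [mammal(obj2) => cold(obj2)]; (3) [wooden(y) => approved(y)]; (9) [mammal(obj2), closed(obj2) => hot(y)]; (14) [active(obj2), bird(y), closed(obj2) => approved(obj2)]. ⇒ new: cold(obj2), approved(y), hot(y), approved(obj2).
[3] (1) [hot(y), signed(obj2), green(obj2) => ready(obj2)]. ⇒ new: ready(obj2).
[4] (7) [ready(obj2) => visible(obj2)]. ⇒ new: visible(obj2).
[5] (12) [visible(obj2), approved(obj2), wooden(y) => open(y)]. ⇒ new: open(y).
[6] (10) [open(y), approved(obj2) => large(y)]. ⇒ new: large(y).
Closure: {active(obj2), approved(obj2), approved(y), bird(y), blue(obj2), closed(obj2), cold(obj2), flagged(obj2), flies(obj2), green(obj2), hot(y), large(y), locked(y), mammal(obj2), open(y), ready(obj2), red(y), signed(obj2), small(obj2), stale(y), swims(obj2), valid(y), visible(obj2), wooden(y)} — 24 facts.

24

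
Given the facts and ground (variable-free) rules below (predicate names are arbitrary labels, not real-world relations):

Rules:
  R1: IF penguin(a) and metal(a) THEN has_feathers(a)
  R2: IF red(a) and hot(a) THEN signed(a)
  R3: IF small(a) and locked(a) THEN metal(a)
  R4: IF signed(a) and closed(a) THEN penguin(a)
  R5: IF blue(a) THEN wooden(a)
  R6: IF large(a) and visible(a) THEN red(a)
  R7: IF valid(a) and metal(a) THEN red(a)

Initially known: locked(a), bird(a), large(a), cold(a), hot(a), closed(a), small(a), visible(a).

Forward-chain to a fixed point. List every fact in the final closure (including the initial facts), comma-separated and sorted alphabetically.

Round 1 — R3, R6, derive metal(a), red(a).
Round 2 — R2, derive signed(a).
Round 3 — R4, derive penguin(a).
Round 4 — R1, derive has_feathers(a).

bird(a), closed(a), cold(a), has_feathers(a), hot(a), large(a), locked(a), metal(a), penguin(a), red(a), signed(a), small(a), visible(a)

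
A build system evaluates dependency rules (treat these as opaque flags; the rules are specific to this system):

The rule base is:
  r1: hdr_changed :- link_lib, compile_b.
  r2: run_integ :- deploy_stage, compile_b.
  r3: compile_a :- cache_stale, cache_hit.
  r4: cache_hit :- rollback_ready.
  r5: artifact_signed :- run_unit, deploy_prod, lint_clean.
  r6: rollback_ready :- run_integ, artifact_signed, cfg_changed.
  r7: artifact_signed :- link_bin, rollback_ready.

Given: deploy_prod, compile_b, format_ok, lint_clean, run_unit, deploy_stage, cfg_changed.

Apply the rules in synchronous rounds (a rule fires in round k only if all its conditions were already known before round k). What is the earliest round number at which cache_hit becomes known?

3

Round 1: r2 [run_integ :- deploy_stage, compile_b.]; r5 [artifact_signed :- run_unit, deploy_prod, lint_clean.]. New: run_integ, artifact_signed.
Round 2: r6 [rollback_ready :- run_integ, artifact_signed, cfg_changed.]. New: rollback_ready.
Round 3: r4 [cache_hit :- rollback_ready.]. New: cache_hit.
cache_hit first appears in round 3.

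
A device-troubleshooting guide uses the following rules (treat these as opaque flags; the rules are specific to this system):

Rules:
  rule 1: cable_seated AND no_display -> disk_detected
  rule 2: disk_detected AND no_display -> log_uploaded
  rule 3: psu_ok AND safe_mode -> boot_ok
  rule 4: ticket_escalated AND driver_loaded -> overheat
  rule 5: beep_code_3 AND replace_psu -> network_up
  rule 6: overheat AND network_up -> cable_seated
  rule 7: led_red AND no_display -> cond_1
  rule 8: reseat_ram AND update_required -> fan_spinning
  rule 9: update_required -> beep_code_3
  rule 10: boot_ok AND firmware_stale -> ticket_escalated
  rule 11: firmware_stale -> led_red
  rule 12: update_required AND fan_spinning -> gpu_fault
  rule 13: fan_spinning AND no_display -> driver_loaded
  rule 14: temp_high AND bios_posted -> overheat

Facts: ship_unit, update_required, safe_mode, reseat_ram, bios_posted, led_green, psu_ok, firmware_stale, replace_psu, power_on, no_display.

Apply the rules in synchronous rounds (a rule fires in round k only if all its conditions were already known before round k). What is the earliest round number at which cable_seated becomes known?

Round 1 — rule 3, rule 8, rule 9, rule 11, derive boot_ok, fan_spinning, beep_code_3, led_red.
Round 2 — rule 5, rule 7, rule 10, rule 12, rule 13, derive network_up, cond_1, ticket_escalated, gpu_fault, driver_loaded.
Round 3 — rule 4, derive overheat.
Round 4 — rule 6, derive cable_seated.
cable_seated first appears in round 4.

4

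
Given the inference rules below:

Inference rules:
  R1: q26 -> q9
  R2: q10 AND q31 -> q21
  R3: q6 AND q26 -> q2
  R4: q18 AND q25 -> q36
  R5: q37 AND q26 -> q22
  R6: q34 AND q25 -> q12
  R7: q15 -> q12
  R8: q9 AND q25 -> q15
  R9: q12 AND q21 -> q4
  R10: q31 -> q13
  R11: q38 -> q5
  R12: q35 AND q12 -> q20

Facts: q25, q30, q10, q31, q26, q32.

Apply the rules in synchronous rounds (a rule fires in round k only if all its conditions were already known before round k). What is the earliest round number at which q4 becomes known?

Round 1 — R1, R2, R10, derive q9, q21, q13.
Round 2 — R8, derive q15.
Round 3 — R7, derive q12.
Round 4 — R9, derive q4.
q4 first appears in round 4.

4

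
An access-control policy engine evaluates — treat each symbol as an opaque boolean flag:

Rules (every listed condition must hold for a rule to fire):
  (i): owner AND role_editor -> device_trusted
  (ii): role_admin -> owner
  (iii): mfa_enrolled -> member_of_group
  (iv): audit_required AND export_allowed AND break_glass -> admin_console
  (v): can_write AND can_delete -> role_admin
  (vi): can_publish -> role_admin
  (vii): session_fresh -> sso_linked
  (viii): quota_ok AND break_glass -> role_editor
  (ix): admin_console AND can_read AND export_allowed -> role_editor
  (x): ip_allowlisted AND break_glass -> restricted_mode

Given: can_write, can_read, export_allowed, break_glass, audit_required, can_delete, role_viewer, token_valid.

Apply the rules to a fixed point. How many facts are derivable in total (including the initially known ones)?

Round 1 — (iv), (v), derive admin_console, role_admin.
Round 2 — (ii), (ix), derive owner, role_editor.
Round 3 — (i), derive device_trusted.
Closure: {admin_console, audit_required, break_glass, can_delete, can_read, can_write, device_trusted, export_allowed, owner, role_admin, role_editor, role_viewer, token_valid} — 13 facts.

13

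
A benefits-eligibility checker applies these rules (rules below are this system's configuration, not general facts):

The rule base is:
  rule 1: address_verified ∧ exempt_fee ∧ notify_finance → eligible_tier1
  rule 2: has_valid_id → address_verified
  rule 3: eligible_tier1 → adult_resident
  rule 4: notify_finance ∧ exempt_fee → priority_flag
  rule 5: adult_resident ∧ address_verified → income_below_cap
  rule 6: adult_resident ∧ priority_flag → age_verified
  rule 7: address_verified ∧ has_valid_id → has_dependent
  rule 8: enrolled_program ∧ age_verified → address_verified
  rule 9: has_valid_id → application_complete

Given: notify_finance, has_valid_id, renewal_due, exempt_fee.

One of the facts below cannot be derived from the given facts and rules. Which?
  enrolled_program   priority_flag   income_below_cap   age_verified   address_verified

Round 1 fires rule 2, rule 4, rule 9, giving address_verified, priority_flag, application_complete.
Round 2 fires rule 1, rule 7, giving eligible_tier1, has_dependent.
Round 3 fires rule 3, giving adult_resident.
Round 4 fires rule 5, rule 6, giving income_below_cap, age_verified.
Derived: age_verified (round 4), priority_flag (round 1), income_below_cap (round 4), address_verified (round 1). enrolled_program never appears in any round.

enrolled_program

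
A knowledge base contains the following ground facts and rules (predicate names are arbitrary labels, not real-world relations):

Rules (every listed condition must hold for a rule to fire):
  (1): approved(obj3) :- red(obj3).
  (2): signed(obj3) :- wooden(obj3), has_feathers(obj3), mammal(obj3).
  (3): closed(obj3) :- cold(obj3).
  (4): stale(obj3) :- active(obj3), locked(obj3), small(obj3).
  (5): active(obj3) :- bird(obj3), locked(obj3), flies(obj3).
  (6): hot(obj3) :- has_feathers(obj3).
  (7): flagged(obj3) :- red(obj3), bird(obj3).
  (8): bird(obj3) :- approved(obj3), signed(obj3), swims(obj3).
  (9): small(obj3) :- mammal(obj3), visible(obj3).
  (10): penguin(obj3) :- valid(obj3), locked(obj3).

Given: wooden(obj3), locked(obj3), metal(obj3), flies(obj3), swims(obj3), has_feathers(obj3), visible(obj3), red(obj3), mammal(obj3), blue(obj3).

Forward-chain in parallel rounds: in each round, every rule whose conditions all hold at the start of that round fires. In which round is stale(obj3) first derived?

4

Round 1 — (1), (2), (6), (9), derive approved(obj3), signed(obj3), hot(obj3), small(obj3).
Round 2 — (8), derive bird(obj3).
Round 3 — (5), (7), derive active(obj3), flagged(obj3).
Round 4 — (4), derive stale(obj3).
stale(obj3) first appears in round 4.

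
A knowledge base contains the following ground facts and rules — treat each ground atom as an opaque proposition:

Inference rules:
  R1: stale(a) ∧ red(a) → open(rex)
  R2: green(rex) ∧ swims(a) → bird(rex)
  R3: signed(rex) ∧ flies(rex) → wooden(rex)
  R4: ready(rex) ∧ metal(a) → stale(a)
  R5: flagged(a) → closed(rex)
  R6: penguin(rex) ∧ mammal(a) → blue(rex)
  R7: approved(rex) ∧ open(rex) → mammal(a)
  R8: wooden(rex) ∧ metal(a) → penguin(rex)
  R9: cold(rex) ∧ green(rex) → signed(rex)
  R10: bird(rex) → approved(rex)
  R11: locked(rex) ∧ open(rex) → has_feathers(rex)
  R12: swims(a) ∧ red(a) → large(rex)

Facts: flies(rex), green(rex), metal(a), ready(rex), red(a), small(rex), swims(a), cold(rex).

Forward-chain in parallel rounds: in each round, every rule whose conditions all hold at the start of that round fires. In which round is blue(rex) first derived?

[1] R2 [green(rex) ∧ swims(a) → bird(rex)]; R4 [ready(rex) ∧ metal(a) → stale(a)]; R9 [cold(rex) ∧ green(rex) → signed(rex)]; R12 [swims(a) ∧ red(a) → large(rex)]. ⇒ new: bird(rex), stale(a), signed(rex), large(rex).
[2] R1 [stale(a) ∧ red(a) → open(rex)]; R3 [signed(rex) ∧ flies(rex) → wooden(rex)]; R10 [bird(rex) → approved(rex)]. ⇒ new: open(rex), wooden(rex), approved(rex).
[3] R7 [approved(rex) ∧ open(rex) → mammal(a)]; R8 [wooden(rex) ∧ metal(a) → penguin(rex)]. ⇒ new: mammal(a), penguin(rex).
[4] R6 [penguin(rex) ∧ mammal(a) → blue(rex)]. ⇒ new: blue(rex).
blue(rex) first appears in round 4.

4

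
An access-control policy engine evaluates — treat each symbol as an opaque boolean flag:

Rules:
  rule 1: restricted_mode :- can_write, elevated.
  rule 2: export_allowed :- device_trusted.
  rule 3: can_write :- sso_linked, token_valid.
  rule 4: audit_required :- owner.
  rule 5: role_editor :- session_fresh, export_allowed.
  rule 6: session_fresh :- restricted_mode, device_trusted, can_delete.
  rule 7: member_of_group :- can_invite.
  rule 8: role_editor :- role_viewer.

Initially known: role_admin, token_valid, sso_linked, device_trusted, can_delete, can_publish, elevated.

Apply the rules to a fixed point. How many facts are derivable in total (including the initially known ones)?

12

Round 1 — rule 2, rule 3, derive export_allowed, can_write.
Round 2 — rule 1, derive restricted_mode.
Round 3 — rule 6, derive session_fresh.
Round 4 — rule 5, derive role_editor.
Closure: {can_delete, can_publish, can_write, device_trusted, elevated, export_allowed, restricted_mode, role_admin, role_editor, session_fresh, sso_linked, token_valid} — 12 facts.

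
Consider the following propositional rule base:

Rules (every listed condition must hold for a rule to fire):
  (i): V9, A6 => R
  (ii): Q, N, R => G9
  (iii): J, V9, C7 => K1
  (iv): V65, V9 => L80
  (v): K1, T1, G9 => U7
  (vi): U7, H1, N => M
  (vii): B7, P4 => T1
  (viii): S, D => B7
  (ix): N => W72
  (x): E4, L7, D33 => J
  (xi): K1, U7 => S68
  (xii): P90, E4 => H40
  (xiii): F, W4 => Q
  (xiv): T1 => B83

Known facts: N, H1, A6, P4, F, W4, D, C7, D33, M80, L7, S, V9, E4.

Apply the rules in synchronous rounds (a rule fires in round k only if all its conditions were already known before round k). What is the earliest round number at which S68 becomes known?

4

Round 1: (i) [V9, A6 => R]; (viii) [S, D => B7]; (ix) [N => W72]; (x) [E4, L7, D33 => J]; (xiii) [F, W4 => Q]. New: R, B7, W72, J, Q.
Round 2: (ii) [Q, N, R => G9]; (iii) [J, V9, C7 => K1]; (vii) [B7, P4 => T1]. New: G9, K1, T1.
Round 3: (v) [K1, T1, G9 => U7]; (xiv) [T1 => B83]. New: U7, B83.
Round 4: (vi) [U7, H1, N => M]; (xi) [K1, U7 => S68]. New: M, S68.
S68 first appears in round 4.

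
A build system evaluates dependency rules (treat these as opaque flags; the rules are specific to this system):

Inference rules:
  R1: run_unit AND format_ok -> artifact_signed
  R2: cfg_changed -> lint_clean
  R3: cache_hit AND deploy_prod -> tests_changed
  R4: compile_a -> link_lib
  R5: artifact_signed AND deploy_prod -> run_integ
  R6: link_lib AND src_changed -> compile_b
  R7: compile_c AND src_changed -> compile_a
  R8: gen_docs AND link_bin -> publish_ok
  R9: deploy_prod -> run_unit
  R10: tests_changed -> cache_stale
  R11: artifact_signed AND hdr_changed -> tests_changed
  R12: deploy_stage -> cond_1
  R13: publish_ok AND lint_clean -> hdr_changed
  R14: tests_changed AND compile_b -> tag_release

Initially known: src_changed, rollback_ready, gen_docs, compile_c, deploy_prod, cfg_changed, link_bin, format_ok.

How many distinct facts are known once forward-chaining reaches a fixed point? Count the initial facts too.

Round 1 fires R2, R7, R8, R9, giving lint_clean, compile_a, publish_ok, run_unit.
Round 2 fires R1, R4, R13, giving artifact_signed, link_lib, hdr_changed.
Round 3 fires R5, R6, R11, giving run_integ, compile_b, tests_changed.
Round 4 fires R10, R14, giving cache_stale, tag_release.
Closure: {artifact_signed, cache_stale, cfg_changed, compile_a, compile_b, compile_c, deploy_prod, format_ok, gen_docs, hdr_changed, link_bin, link_lib, lint_clean, publish_ok, rollback_ready, run_integ, run_unit, src_changed, tag_release, tests_changed} — 20 facts.

20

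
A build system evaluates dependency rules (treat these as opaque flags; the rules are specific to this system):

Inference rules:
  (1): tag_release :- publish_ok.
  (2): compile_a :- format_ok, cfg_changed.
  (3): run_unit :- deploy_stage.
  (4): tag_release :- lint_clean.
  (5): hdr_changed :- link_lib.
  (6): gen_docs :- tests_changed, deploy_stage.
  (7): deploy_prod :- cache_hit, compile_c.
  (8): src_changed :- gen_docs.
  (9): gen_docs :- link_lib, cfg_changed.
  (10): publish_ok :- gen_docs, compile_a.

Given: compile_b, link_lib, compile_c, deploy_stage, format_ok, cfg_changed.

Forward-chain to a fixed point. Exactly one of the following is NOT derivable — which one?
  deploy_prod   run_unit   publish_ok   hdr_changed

deploy_prod

Round 1: (2) [compile_a :- format_ok, cfg_changed.]; (3) [run_unit :- deploy_stage.]; (5) [hdr_changed :- link_lib.]; (9) [gen_docs :- link_lib, cfg_changed.]. New: compile_a, run_unit, hdr_changed, gen_docs.
Round 2: (8) [src_changed :- gen_docs.]; (10) [publish_ok :- gen_docs, compile_a.]. New: src_changed, publish_ok.
Round 3: (1) [tag_release :- publish_ok.]. New: tag_release.
Derived: hdr_changed (round 1), publish_ok (round 2), run_unit (round 1). deploy_prod never appears in any round.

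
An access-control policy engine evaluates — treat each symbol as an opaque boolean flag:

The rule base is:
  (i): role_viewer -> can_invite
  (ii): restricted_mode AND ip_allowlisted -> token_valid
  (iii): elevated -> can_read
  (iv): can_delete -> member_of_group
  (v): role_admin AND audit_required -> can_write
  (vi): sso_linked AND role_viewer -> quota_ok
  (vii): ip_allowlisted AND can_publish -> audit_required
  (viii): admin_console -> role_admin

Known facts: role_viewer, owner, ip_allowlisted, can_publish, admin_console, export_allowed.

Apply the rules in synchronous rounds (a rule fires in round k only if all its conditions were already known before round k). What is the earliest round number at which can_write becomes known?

Round 1: (i) [role_viewer -> can_invite]; (vii) [ip_allowlisted AND can_publish -> audit_required]; (viii) [admin_console -> role_admin]. New: can_invite, audit_required, role_admin.
Round 2: (v) [role_admin AND audit_required -> can_write]. New: can_write.
can_write first appears in round 2.

2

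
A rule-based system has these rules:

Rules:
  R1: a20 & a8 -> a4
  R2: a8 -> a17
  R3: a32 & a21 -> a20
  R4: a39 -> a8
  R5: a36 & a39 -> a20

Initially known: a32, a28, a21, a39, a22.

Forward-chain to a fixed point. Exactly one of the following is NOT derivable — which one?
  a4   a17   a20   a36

[1] R3 [a32 & a21 -> a20]; R4 [a39 -> a8]. ⇒ new: a20, a8.
[2] R1 [a20 & a8 -> a4]; R2 [a8 -> a17]. ⇒ new: a4, a17.
Derived: a17 (round 2), a4 (round 2), a20 (round 1). a36 never appears in any round.

a36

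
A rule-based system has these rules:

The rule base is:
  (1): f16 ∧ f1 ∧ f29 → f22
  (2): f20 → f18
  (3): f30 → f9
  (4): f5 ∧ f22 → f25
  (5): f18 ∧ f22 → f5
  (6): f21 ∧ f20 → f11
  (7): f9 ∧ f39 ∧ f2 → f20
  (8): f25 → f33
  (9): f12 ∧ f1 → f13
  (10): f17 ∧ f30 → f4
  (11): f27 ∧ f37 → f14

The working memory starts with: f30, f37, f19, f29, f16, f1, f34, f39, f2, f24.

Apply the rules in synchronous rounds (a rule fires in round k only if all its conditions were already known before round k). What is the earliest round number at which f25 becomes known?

5

[1] (1) [f16 ∧ f1 ∧ f29 → f22]; (3) [f30 → f9]. ⇒ new: f22, f9.
[2] (7) [f9 ∧ f39 ∧ f2 → f20]. ⇒ new: f20.
[3] (2) [f20 → f18]. ⇒ new: f18.
[4] (5) [f18 ∧ f22 → f5]. ⇒ new: f5.
[5] (4) [f5 ∧ f22 → f25]. ⇒ new: f25.
f25 first appears in round 5.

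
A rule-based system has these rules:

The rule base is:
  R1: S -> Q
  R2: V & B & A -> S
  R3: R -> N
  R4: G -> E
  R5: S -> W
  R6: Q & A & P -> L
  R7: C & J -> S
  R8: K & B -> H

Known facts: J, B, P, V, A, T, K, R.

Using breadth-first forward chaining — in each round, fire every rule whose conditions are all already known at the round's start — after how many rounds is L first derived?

3

[1] R2 [V & B & A -> S]; R3 [R -> N]; R8 [K & B -> H]. ⇒ new: S, N, H.
[2] R1 [S -> Q]; R5 [S -> W]. ⇒ new: Q, W.
[3] R6 [Q & A & P -> L]. ⇒ new: L.
L first appears in round 3.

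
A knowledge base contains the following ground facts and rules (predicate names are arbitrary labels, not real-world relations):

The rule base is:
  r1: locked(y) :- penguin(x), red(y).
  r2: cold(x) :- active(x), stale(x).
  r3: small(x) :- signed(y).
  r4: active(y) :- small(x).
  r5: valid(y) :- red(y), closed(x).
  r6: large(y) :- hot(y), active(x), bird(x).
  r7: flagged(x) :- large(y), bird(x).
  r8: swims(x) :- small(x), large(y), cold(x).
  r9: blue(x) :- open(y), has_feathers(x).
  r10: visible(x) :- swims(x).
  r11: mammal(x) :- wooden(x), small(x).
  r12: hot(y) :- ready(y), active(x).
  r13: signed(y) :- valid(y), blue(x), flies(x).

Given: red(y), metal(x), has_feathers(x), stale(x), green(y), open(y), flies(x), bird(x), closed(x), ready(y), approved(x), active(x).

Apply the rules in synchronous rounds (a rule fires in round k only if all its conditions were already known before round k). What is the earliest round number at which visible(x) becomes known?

5

[1] r2 [cold(x) :- active(x), stale(x).]; r5 [valid(y) :- red(y), closed(x).]; r9 [blue(x) :- open(y), has_feathers(x).]; r12 [hot(y) :- ready(y), active(x).]. ⇒ new: cold(x), valid(y), blue(x), hot(y).
[2] r6 [large(y) :- hot(y), active(x), bird(x).]; r13 [signed(y) :- valid(y), blue(x), flies(x).]. ⇒ new: large(y), signed(y).
[3] r3 [small(x) :- signed(y).]; r7 [flagged(x) :- large(y), bird(x).]. ⇒ new: small(x), flagged(x).
[4] r4 [active(y) :- small(x).]; r8 [swims(x) :- small(x), large(y), cold(x).]. ⇒ new: active(y), swims(x).
[5] r10 [visible(x) :- swims(x).]. ⇒ new: visible(x).
visible(x) first appears in round 5.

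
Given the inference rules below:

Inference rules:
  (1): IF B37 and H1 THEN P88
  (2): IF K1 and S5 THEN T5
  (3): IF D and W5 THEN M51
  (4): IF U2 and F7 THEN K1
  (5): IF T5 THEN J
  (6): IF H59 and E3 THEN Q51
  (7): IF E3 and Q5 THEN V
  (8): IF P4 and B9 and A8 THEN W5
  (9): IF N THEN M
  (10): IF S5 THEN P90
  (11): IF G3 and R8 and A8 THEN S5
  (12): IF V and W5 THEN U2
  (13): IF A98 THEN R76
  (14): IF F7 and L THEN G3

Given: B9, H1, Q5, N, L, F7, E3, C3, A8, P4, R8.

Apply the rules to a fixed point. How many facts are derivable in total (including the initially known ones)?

Round 1: (7) [IF E3 and Q5 THEN V]; (8) [IF P4 and B9 and A8 THEN W5]; (9) [IF N THEN M]; (14) [IF F7 and L THEN G3]. New: V, W5, M, G3.
Round 2: (11) [IF G3 and R8 and A8 THEN S5]; (12) [IF V and W5 THEN U2]. New: S5, U2.
Round 3: (4) [IF U2 and F7 THEN K1]; (10) [IF S5 THEN P90]. New: K1, P90.
Round 4: (2) [IF K1 and S5 THEN T5]. New: T5.
Round 5: (5) [IF T5 THEN J]. New: J.
Closure: {A8, B9, C3, E3, F7, G3, H1, J, K1, L, M, N, P4, P90, Q5, R8, S5, T5, U2, V, W5} — 21 facts.

21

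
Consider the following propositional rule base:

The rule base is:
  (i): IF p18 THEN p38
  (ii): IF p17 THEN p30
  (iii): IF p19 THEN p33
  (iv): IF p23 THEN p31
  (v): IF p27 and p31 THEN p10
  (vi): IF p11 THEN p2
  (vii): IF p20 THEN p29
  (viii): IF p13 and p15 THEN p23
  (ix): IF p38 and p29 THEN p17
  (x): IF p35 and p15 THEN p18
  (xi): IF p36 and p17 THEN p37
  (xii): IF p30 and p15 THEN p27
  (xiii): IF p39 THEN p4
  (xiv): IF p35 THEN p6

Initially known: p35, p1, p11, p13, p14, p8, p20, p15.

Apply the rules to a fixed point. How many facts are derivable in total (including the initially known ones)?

Round 1 — (vi), (vii), (viii), (x), (xiv), derive p2, p29, p23, p18, p6.
Round 2 — (i), (iv), derive p38, p31.
Round 3 — (ix), derive p17.
Round 4 — (ii), derive p30.
Round 5 — (xii), derive p27.
Round 6 — (v), derive p10.
Closure: {p1, p10, p11, p13, p14, p15, p17, p18, p2, p20, p23, p27, p29, p30, p31, p35, p38, p6, p8} — 19 facts.

19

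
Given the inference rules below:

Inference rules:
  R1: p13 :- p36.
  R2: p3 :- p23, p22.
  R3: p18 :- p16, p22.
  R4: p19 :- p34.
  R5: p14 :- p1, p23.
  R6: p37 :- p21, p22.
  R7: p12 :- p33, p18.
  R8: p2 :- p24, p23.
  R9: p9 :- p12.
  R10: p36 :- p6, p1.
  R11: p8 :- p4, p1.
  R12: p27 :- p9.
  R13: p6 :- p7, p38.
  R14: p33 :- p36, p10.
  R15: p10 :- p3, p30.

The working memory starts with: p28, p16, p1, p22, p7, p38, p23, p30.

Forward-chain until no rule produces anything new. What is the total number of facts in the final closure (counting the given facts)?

Round 1 — R2, R3, R5, R13, derive p3, p18, p14, p6.
Round 2 — R10, R15, derive p36, p10.
Round 3 — R1, R14, derive p13, p33.
Round 4 — R7, derive p12.
Round 5 — R9, derive p9.
Round 6 — R12, derive p27.
Closure: {p1, p10, p12, p13, p14, p16, p18, p22, p23, p27, p28, p3, p30, p33, p36, p38, p6, p7, p9} — 19 facts.

19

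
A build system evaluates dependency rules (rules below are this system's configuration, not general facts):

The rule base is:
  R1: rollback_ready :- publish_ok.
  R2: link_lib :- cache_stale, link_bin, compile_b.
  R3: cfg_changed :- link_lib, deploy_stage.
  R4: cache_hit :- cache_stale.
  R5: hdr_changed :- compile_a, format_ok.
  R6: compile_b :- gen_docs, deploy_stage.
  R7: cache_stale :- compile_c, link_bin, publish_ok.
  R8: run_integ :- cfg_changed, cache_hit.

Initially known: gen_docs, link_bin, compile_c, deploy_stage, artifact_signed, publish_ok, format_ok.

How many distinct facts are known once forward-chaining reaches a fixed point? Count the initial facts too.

[1] R1 [rollback_ready :- publish_ok.]; R6 [compile_b :- gen_docs, deploy_stage.]; R7 [cache_stale :- compile_c, link_bin, publish_ok.]. ⇒ new: rollback_ready, compile_b, cache_stale.
[2] R2 [link_lib :- cache_stale, link_bin, compile_b.]; R4 [cache_hit :- cache_stale.]. ⇒ new: link_lib, cache_hit.
[3] R3 [cfg_changed :- link_lib, deploy_stage.]. ⇒ new: cfg_changed.
[4] R8 [run_integ :- cfg_changed, cache_hit.]. ⇒ new: run_integ.
Closure: {artifact_signed, cache_hit, cache_stale, cfg_changed, compile_b, compile_c, deploy_stage, format_ok, gen_docs, link_bin, link_lib, publish_ok, rollback_ready, run_integ} — 14 facts.

14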